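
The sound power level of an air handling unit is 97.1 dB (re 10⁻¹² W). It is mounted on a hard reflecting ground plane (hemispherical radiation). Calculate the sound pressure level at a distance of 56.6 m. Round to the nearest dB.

54 dB

The power spreads over a hemisphere of area 2π·r², so L_p = L_w − 10·log₁₀(2π·r²).
2π·r² = 2.013e+04 m², 10·log₁₀ of that is 43.038 dB.
L_p = 97.1 − 43.038 = 54.06 dB.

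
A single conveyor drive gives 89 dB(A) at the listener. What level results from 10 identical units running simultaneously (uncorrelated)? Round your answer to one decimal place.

With 10 equal, uncorrelated contributions the intensity is 10× that of one unit, giving a rise of 10·log₁₀ 10.
L_total = 89 + 10·log₁₀(10) = 89 + 10.000 = 99.00 dB(A).

99.0 dB(A)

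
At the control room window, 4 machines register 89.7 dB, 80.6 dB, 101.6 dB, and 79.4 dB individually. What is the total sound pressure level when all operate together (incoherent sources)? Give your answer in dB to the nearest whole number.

Incoherent sources combine by intensity addition: L_total = 10·log₁₀(Σ 10^(L_i/10)).
Σ 10^(L/10) = 10^(89.7/10) + 10^(80.6/10) + 10^(101.6/10) + 10^(79.4/10) = 1.559e+10.
L_total = 10·log₁₀(1.559e+10) = 101.93 dB.

102 dB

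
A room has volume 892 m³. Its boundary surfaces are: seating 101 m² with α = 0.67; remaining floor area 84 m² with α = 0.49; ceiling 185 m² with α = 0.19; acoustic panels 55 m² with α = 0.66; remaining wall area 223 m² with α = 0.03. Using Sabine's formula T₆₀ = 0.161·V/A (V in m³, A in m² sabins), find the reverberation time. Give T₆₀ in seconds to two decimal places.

Summing Sᵢαᵢ: 101·0.67 + 84·0.49 + 185·0.19 + 55·0.66 + 223·0.03 = 186.97 m².
T₆₀ = 0.161 × 892 / 186.97 = 0.768 s.

0.77 s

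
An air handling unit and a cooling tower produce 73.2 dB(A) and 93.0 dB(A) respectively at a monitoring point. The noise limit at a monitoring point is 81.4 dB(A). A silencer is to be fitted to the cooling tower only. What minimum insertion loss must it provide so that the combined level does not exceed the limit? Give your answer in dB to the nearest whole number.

12 dB

The untreated sources together contribute 10^(73.2/10) = 2.089e+07, i.e. 73.20 dB(A).
The limit corresponds to 10^(81.4/10) = 1.380e+08; subtracting the fixed part leaves 1.171e+08 for the cooling tower, i.e. 80.69 dB(A).
Required insertion loss = 93.0 − 80.69 = 12.31 dB.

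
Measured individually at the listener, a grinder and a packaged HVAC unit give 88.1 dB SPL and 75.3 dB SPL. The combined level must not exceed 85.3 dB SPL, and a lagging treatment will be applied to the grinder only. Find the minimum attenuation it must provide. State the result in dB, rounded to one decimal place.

Everything except the grinder sums to 10^(75.3/10) = 3.388e+07 in linear terms, 75.30 dB SPL.
To meet 85.3 dB SPL overall, the treated grinder may contribute at most 10^(85.3/10) − 3.388e+07 = 3.050e+08, i.e. 84.84 dB SPL.
Required insertion loss = 88.1 − 84.84 = 3.26 dB.

3.3 dB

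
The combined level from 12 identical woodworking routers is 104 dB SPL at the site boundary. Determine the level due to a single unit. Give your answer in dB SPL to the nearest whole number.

93 dB SPL

For N identical incoherent sources L_total = L₁ + 10·log₁₀ N, so L₁ = 104 − 10·log₁₀(12) = 104 − 10.792.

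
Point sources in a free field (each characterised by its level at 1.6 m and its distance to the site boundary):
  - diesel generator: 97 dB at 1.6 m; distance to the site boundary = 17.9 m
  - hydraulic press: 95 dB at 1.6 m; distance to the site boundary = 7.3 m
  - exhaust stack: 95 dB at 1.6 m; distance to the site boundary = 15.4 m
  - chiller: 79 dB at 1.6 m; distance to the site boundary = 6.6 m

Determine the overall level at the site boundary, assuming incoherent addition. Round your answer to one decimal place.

83.6 dB

Apply inverse-square spreading to bring every level to the receiver, then sum 10^(L/10).
diesel generator: 97 − 20·log₁₀(17.9/1.6) = 97 − 20.97 = 76.03 dB.
hydraulic press: 95 − 20·log₁₀(7.3/1.6) = 95 − 13.18 = 81.82 dB.
exhaust stack: 95 − 20·log₁₀(15.4/1.6) = 95 − 19.67 = 75.33 dB.
chiller: 79 − 20·log₁₀(6.6/1.6) = 79 − 12.31 = 66.69 dB.
Σ 10^(L/10) = 2.308e+08 → L_total = 10·log₁₀(2.308e+08) = 83.63 dB.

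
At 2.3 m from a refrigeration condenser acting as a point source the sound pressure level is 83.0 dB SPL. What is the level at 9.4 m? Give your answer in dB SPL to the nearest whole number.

71 dB SPL

For a point source, L₂ = L₁ − 20·log₁₀(r₂/r₁).
L₂ = 83.0 − 20·log₁₀(9.4/2.3) = 83.0 − 12.228 = 70.77 dB SPL.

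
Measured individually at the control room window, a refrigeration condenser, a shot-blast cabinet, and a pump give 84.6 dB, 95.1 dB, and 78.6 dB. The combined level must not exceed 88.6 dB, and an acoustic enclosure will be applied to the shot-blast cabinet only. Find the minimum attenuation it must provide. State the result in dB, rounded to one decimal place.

Fixed contribution from the other sources: Σ 10^(L/10) = 10^(84.6/10) + 10^(78.6/10) = 3.608e+08 (85.57 dB).
The limit corresponds to 10^(88.6/10) = 7.244e+08; subtracting the fixed part leaves 3.636e+08 for the shot-blast cabinet, i.e. 85.61 dB.
Required insertion loss = 95.1 − 85.61 = 9.49 dB.

9.5 dB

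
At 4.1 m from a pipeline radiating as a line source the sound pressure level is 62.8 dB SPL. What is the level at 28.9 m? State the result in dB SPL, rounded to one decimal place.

54.3 dB SPL

For a line source, L₂ = L₁ − 10·log₁₀(r₂/r₁).
L₂ = 62.8 − 10·log₁₀(28.9/4.1) = 62.8 − 8.481 = 54.32 dB SPL.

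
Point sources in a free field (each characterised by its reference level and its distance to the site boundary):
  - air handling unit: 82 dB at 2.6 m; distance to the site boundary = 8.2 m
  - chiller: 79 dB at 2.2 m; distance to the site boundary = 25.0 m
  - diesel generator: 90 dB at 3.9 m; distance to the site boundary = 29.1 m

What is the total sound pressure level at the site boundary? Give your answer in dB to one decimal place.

First find each source's level at the receiver (point-source: −20·log₁₀(r/r_ref)), then combine on an intensity basis.
air handling unit: 82 − 20·log₁₀(8.2/2.6) = 82 − 9.98 = 72.02 dB.
chiller: 79 − 20·log₁₀(25.0/2.2) = 79 − 21.11 = 57.89 dB.
diesel generator: 90 − 20·log₁₀(29.1/3.9) = 90 − 17.46 = 72.54 dB.
Σ 10^(L/10) = 3.451e+07 → L_total = 10·log₁₀(3.451e+07) = 75.38 dB.

75.4 dB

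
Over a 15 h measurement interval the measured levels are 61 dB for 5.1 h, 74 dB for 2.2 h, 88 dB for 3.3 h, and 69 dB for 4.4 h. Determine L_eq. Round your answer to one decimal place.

81.6 dB

Weight each interval's intensity by its duration and average over T = 15 h:
Σ tᵢ·10^(Lᵢ/10) = 5.1·10^(61/10) + 2.2·10^(74/10) + 3.3·10^(88/10) + 4.4·10^(69/10) = 2.179e+09.
L_eq = 10·log₁₀(2.179e+09/15) = 81.62 dB.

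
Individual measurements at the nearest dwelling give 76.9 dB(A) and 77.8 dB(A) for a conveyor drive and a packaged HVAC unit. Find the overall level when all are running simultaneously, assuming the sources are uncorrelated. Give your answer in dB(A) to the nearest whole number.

80 dB(A)

For uncorrelated sources the intensities add, so convert each level to linear form, sum, and take 10·log₁₀ of the total.
Σ 10^(L/10) = 10^(76.9/10) + 10^(77.8/10) = 1.092e+08.
L_total = 10·log₁₀(1.092e+08) = 80.38 dB(A).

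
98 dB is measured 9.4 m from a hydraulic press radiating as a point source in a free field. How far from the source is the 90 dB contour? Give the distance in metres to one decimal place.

Point-source spreading drops the level by 20·log₁₀(r₂/r₁); inverting, r₂/r₁ = 10^(ΔL/20).
r₂ = 9.4·10^((98−90)/20) = 9.4·10^(8.0/20) = 23.61 m.

23.6 m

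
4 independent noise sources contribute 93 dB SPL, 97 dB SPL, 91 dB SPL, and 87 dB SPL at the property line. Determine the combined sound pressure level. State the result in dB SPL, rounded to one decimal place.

99.4 dB SPL

For uncorrelated sources the intensities add, so convert each level to linear form, sum, and take 10·log₁₀ of the total.
Σ 10^(L/10) = 10^(93/10) + 10^(97/10) + 10^(91/10) + 10^(87/10) = 8.767e+09.
L_total = 10·log₁₀(8.767e+09) = 99.43 dB SPL.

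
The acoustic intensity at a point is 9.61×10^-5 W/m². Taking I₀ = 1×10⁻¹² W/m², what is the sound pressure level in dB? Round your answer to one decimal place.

79.8 dB

Dividing by I₀ shifts the exponent by 12: I/I₀ = 9.61×10^7.
L = 10·(0.9827 + 7) = 79.83 dB.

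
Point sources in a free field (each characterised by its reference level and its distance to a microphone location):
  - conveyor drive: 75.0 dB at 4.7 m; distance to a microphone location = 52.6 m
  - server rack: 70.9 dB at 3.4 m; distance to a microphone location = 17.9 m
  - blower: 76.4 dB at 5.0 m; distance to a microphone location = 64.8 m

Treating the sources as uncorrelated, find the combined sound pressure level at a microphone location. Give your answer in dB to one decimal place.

Apply inverse-square spreading to bring every level to the receiver, then sum 10^(L/10).
conveyor drive: 75.0 − 20·log₁₀(52.6/4.7) = 75.0 − 20.98 = 54.02 dB.
server rack: 70.9 − 20·log₁₀(17.9/3.4) = 70.9 − 14.43 = 56.47 dB.
blower: 76.4 − 20·log₁₀(64.8/5.0) = 76.4 − 22.25 = 54.15 dB.
Σ 10^(L/10) = 9.562e+05 → L_total = 10·log₁₀(9.562e+05) = 59.81 dB.

59.8 dB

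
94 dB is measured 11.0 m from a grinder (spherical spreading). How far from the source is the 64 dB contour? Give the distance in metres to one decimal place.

Point-source spreading drops the level by 20·log₁₀(r₂/r₁); inverting, r₂/r₁ = 10^(ΔL/20).
r₂ = 11.0·10^((94−64)/20) = 11.0·10^(30.0/20) = 347.85 m.

347.9 m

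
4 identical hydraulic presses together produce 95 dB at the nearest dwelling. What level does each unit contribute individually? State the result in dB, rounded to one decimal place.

89.0 dB

For N identical incoherent sources L_total = L₁ + 10·log₁₀ N, so L₁ = 95 − 10·log₁₀(4) = 95 − 6.021.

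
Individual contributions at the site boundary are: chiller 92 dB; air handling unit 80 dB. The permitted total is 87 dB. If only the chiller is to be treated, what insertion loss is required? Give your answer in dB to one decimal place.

6.0 dB

Fixed contribution from the other source: Σ 10^(L/10) = 10^(80/10) = 1.000e+08 (80.00 dB).
To meet 87 dB overall, the treated chiller may contribute at most 10^(87/10) − 1.000e+08 = 4.012e+08, i.e. 86.03 dB.
So the chiller must be reduced from 92 to 86.03 dB: IL = 5.97 dB.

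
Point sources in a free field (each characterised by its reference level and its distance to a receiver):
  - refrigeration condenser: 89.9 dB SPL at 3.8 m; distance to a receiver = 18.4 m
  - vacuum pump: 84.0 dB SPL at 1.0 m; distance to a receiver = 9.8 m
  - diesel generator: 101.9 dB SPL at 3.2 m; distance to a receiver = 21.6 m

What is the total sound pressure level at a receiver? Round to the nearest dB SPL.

86 dB SPL

Propagate each source to the receiver with L = L_ref − 20·log₁₀(r/r_ref), then add intensities.
refrigeration condenser: 89.9 − 20·log₁₀(18.4/3.8) = 89.9 − 13.70 = 76.20 dB SPL.
vacuum pump: 84.0 − 20·log₁₀(9.8/1.0) = 84.0 − 19.82 = 64.18 dB SPL.
diesel generator: 101.9 − 20·log₁₀(21.6/3.2) = 101.9 − 16.59 = 85.31 dB SPL.
Σ 10^(L/10) = 3.842e+08 → L_total = 10·log₁₀(3.842e+08) = 85.85 dB SPL.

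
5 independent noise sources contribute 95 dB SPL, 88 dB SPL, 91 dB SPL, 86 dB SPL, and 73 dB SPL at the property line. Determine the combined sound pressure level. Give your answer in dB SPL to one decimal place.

97.4 dB SPL

Incoherent sources combine by intensity addition: L_total = 10·log₁₀(Σ 10^(L_i/10)).
Σ 10^(L/10) = 10^(95/10) + 10^(88/10) + 10^(91/10) + 10^(86/10) + 10^(73/10) = 5.470e+09.
L_total = 10·log₁₀(5.470e+09) = 97.38 dB SPL.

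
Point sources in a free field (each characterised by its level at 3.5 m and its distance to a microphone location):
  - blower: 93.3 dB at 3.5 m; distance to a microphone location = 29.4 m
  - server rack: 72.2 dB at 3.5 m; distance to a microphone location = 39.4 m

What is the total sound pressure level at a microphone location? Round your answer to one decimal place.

74.8 dB

Propagate each source to the receiver with L = L_ref − 20·log₁₀(r/r_ref), then add intensities.
blower: 93.3 − 20·log₁₀(29.4/3.5) = 93.3 − 18.49 = 74.81 dB.
server rack: 72.2 − 20·log₁₀(39.4/3.5) = 72.2 − 21.03 = 51.17 dB.
Σ 10^(L/10) = 3.043e+07 → L_total = 10·log₁₀(3.043e+07) = 74.83 dB.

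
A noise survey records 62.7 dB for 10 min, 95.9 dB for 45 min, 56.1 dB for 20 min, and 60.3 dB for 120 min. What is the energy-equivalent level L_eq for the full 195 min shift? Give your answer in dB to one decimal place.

Weight each interval's intensity by its duration and average over T = 195 min:
Σ tᵢ·10^(Lᵢ/10) = 10·10^(62.7/10) + 45·10^(95.9/10) + 20·10^(56.1/10) + 120·10^(60.3/10) = 1.752e+11.
L_eq = 10·log₁₀(1.752e+11/195) = 89.54 dB.

89.5 dB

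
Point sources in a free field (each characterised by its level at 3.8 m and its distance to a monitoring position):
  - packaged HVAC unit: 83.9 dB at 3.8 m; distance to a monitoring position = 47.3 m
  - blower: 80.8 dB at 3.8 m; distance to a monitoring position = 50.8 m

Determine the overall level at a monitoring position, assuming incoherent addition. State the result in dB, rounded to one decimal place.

63.5 dB

First find each source's level at the receiver (point-source: −20·log₁₀(r/r_ref)), then combine on an intensity basis.
packaged HVAC unit: 83.9 − 20·log₁₀(47.3/3.8) = 83.9 − 21.90 = 62.00 dB.
blower: 80.8 − 20·log₁₀(50.8/3.8) = 80.8 − 22.52 = 58.28 dB.
Σ 10^(L/10) = 2.257e+06 → L_total = 10·log₁₀(2.257e+06) = 63.54 dB.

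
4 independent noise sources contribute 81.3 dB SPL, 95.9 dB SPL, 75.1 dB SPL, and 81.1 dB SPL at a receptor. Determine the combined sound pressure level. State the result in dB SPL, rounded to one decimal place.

For uncorrelated sources the intensities add, so convert each level to linear form, sum, and take 10·log₁₀ of the total.
Σ 10^(L/10) = 10^(81.3/10) + 10^(95.9/10) + 10^(75.1/10) + 10^(81.1/10) = 4.187e+09.
L_total = 10·log₁₀(4.187e+09) = 96.22 dB SPL.

96.2 dB SPL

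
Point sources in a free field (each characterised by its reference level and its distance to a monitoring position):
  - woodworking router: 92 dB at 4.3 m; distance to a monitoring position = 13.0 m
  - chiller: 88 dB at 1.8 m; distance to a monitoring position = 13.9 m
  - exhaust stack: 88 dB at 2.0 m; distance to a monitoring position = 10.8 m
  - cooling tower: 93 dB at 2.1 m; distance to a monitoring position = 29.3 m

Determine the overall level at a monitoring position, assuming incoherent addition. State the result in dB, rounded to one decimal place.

Apply inverse-square spreading to bring every level to the receiver, then sum 10^(L/10).
woodworking router: 92 − 20·log₁₀(13.0/4.3) = 92 − 9.61 = 82.39 dB.
chiller: 88 − 20·log₁₀(13.9/1.8) = 88 − 17.75 = 70.25 dB.
exhaust stack: 88 − 20·log₁₀(10.8/2.0) = 88 − 14.65 = 73.35 dB.
cooling tower: 93 − 20·log₁₀(29.3/2.1) = 93 − 22.89 = 70.11 dB.
Σ 10^(L/10) = 2.159e+08 → L_total = 10·log₁₀(2.159e+08) = 83.34 dB.

83.3 dB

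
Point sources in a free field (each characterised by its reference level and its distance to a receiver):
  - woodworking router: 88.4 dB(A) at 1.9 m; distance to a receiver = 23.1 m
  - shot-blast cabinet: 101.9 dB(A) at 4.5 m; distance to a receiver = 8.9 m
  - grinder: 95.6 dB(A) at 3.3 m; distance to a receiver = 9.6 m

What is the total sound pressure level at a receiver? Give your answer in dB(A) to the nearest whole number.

96 dB(A)

First find each source's level at the receiver (point-source: −20·log₁₀(r/r_ref)), then combine on an intensity basis.
woodworking router: 88.4 − 20·log₁₀(23.1/1.9) = 88.4 − 21.70 = 66.70 dB(A).
shot-blast cabinet: 101.9 − 20·log₁₀(8.9/4.5) = 101.9 − 5.92 = 95.98 dB(A).
grinder: 95.6 − 20·log₁₀(9.6/3.3) = 95.6 − 9.28 = 86.32 dB(A).
Σ 10^(L/10) = 4.393e+09 → L_total = 10·log₁₀(4.393e+09) = 96.43 dB(A).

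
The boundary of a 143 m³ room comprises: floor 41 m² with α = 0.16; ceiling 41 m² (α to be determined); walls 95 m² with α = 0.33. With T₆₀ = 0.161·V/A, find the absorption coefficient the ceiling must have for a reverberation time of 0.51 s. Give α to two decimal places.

From T₆₀ = 0.161·V/A, the target T₆₀ = 0.51 s needs A = 0.161·143/0.51 = 45.14 m².
Absorption from the other surfaces = 41·0.16 + 95·0.33 = 37.91 m², so the ceiling must supply 7.23 m² over 41 m².
α = 7.23/41 = 0.176.

0.18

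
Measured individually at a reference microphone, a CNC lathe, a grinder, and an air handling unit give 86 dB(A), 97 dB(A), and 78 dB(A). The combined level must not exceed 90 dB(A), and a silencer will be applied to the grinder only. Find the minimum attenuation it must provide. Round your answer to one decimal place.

Fixed contribution from the other sources: Σ 10^(L/10) = 10^(86/10) + 10^(78/10) = 4.612e+08 (86.64 dB(A)).
To meet 90 dB(A) overall, the treated grinder may contribute at most 10^(90/10) − 4.612e+08 = 5.388e+08, i.e. 87.31 dB(A).
Required insertion loss = 97 − 87.31 = 9.69 dB.

9.7 dB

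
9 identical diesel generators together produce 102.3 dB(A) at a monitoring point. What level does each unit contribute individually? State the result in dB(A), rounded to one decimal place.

For N identical incoherent sources L_total = L₁ + 10·log₁₀ N, so L₁ = 102.3 − 10·log₁₀(9) = 102.3 − 9.542.

92.8 dB(A)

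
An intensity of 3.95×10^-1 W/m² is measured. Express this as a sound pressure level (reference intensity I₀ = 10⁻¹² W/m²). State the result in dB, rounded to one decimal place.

116.0 dB

L = 10·log₁₀(I/I₀) = 10·log₁₀(3.95×10^-1/10⁻¹²) = 10·log₁₀(3.95×10^11).
L = 10·(0.5966 + 11) = 115.97 dB.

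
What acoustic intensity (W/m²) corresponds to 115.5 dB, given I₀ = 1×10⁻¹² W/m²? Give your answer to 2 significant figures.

L = 10·log₁₀(I/I₀) ⇒ I = I₀·10^(L/10) = 10⁻¹² × 10^11.55.

0.35 W/m²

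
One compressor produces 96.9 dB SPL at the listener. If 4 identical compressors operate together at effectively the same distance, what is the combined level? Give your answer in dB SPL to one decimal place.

102.9 dB SPL

N identical incoherent sources raise the level by 10·log₁₀ N.
L_total = 96.9 + 10·log₁₀(4) = 96.9 + 6.021 = 102.92 dB SPL.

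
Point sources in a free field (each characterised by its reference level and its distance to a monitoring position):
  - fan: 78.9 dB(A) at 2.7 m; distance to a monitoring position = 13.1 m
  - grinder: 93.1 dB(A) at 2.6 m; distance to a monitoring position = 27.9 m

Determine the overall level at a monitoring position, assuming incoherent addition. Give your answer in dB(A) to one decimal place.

73.2 dB(A)

Apply inverse-square spreading to bring every level to the receiver, then sum 10^(L/10).
fan: 78.9 − 20·log₁₀(13.1/2.7) = 78.9 − 13.72 = 65.18 dB(A).
grinder: 93.1 − 20·log₁₀(27.9/2.6) = 93.1 − 20.61 = 72.49 dB(A).
Σ 10^(L/10) = 2.103e+07 → L_total = 10·log₁₀(2.103e+07) = 73.23 dB(A).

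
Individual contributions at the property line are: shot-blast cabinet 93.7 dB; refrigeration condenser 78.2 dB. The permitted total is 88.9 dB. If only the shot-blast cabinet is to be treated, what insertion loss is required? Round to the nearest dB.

5 dB

The untreated sources together contribute 10^(78.2/10) = 6.607e+07, i.e. 78.20 dB.
The limit corresponds to 10^(88.9/10) = 7.762e+08; subtracting the fixed part leaves 7.102e+08 for the shot-blast cabinet, i.e. 88.51 dB.
So the shot-blast cabinet must be reduced from 93.7 to 88.51 dB: IL = 5.19 dB.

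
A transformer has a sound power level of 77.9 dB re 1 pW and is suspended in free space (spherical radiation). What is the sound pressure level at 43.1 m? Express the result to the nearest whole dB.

The power spreads over a sphere of area 4π·r², so L_p = L_w − 10·log₁₀(4π·r²).
4π·r² = 2.334e+04 m², 10·log₁₀ of that is 43.682 dB.
L_p = 77.9 − 43.682 = 34.22 dB.

34 dB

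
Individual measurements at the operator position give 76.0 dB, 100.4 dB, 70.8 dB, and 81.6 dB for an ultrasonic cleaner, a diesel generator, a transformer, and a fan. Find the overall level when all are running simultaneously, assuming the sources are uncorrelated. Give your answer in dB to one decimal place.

100.5 dB

Incoherent sources combine by intensity addition: L_total = 10·log₁₀(Σ 10^(L_i/10)).
Σ 10^(L/10) = 10^(76.0/10) + 10^(100.4/10) + 10^(70.8/10) + 10^(81.6/10) = 1.116e+10.
L_total = 10·log₁₀(1.116e+10) = 100.48 dB.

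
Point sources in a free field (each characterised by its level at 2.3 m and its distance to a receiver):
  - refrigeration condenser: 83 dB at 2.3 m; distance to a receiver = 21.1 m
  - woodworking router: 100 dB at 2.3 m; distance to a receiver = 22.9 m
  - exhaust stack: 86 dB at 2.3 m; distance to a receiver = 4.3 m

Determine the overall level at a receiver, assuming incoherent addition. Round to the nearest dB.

Propagate each source to the receiver with L = L_ref − 20·log₁₀(r/r_ref), then add intensities.
refrigeration condenser: 83 − 20·log₁₀(21.1/2.3) = 83 − 19.25 = 63.75 dB.
woodworking router: 100 − 20·log₁₀(22.9/2.3) = 100 − 19.96 = 80.04 dB.
exhaust stack: 86 − 20·log₁₀(4.3/2.3) = 86 − 5.43 = 80.57 dB.
Σ 10^(L/10) = 2.171e+08 → L_total = 10·log₁₀(2.171e+08) = 83.37 dB.

83 dB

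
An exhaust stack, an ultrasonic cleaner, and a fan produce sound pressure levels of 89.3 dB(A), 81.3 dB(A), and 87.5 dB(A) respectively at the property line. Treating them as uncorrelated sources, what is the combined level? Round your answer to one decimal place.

91.9 dB(A)

Incoherent sources combine by intensity addition: L_total = 10·log₁₀(Σ 10^(L_i/10)).
Σ 10^(L/10) = 10^(89.3/10) + 10^(81.3/10) + 10^(87.5/10) = 1.548e+09.
L_total = 10·log₁₀(1.548e+09) = 91.90 dB(A).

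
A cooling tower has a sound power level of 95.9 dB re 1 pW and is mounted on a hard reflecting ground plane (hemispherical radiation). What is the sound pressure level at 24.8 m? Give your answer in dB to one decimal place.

L_p = L_w − 10·log₁₀(2π·r²) with r = 24.8 m.
2π·r² = 3864 m², 10·log₁₀ of that is 35.871 dB.
L_p = 95.9 − 35.871 = 60.03 dB.

60.0 dB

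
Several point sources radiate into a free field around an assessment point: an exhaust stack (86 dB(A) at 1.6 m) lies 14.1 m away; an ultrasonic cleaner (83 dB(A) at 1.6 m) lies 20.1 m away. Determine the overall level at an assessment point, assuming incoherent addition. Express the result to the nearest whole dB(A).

68 dB(A)

Apply inverse-square spreading to bring every level to the receiver, then sum 10^(L/10).
exhaust stack: 86 − 20·log₁₀(14.1/1.6) = 86 − 18.90 = 67.10 dB(A).
ultrasonic cleaner: 83 − 20·log₁₀(20.1/1.6) = 83 − 21.98 = 61.02 dB(A).
Σ 10^(L/10) = 6.391e+06 → L_total = 10·log₁₀(6.391e+06) = 68.06 dB(A).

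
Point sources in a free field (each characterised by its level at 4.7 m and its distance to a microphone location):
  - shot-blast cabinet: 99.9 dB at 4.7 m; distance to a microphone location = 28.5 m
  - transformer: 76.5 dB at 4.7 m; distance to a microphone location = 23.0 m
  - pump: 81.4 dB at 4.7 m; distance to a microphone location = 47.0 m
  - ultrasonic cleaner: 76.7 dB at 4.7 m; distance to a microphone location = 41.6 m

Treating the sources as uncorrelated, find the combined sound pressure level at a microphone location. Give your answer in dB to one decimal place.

Propagate each source to the receiver with L = L_ref − 20·log₁₀(r/r_ref), then add intensities.
shot-blast cabinet: 99.9 − 20·log₁₀(28.5/4.7) = 99.9 − 15.65 = 84.25 dB.
transformer: 76.5 − 20·log₁₀(23.0/4.7) = 76.5 − 13.79 = 62.71 dB.
pump: 81.4 − 20·log₁₀(47.0/4.7) = 81.4 − 20.00 = 61.40 dB.
ultrasonic cleaner: 76.7 − 20·log₁₀(41.6/4.7) = 76.7 − 18.94 = 57.76 dB.
Σ 10^(L/10) = 2.696e+08 → L_total = 10·log₁₀(2.696e+08) = 84.31 dB.

84.3 dB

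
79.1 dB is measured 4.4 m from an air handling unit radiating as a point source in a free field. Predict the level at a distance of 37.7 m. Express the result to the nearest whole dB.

Spherical spreading from a point source gives a 20·log₁₀(r₂/r₁) drop.
L₂ = 79.1 − 20·log₁₀(37.7/4.4) = 79.1 − 18.658 = 60.44 dB.

60 dB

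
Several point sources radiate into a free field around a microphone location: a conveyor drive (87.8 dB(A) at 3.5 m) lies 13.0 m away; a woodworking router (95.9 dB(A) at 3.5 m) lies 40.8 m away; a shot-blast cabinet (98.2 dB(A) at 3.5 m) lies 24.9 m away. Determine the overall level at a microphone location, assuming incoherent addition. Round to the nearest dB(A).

Propagate each source to the receiver with L = L_ref − 20·log₁₀(r/r_ref), then add intensities.
conveyor drive: 87.8 − 20·log₁₀(13.0/3.5) = 87.8 − 11.40 = 76.40 dB(A).
woodworking router: 95.9 − 20·log₁₀(40.8/3.5) = 95.9 − 21.33 = 74.57 dB(A).
shot-blast cabinet: 98.2 − 20·log₁₀(24.9/3.5) = 98.2 − 17.04 = 81.16 dB(A).
Σ 10^(L/10) = 2.028e+08 → L_total = 10·log₁₀(2.028e+08) = 83.07 dB(A).

83 dB(A)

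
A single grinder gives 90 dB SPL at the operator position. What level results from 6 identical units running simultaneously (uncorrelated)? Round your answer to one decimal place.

L_total = L₁ + 10·log₁₀ N for N identical incoherent sources.
L_total = 90 + 10·log₁₀(6) = 90 + 7.782 = 97.78 dB SPL.

97.8 dB SPL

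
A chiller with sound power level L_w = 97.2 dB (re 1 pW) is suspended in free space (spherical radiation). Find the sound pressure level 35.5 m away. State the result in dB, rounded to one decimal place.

Free-field spherical radiation: L_p = L_w − 10·log₁₀(4π·r²), r = 35.5 m.
4π·r² = 1.584e+04 m², 10·log₁₀ of that is 41.997 dB.
L_p = 97.2 − 41.997 = 55.20 dB.

55.2 dB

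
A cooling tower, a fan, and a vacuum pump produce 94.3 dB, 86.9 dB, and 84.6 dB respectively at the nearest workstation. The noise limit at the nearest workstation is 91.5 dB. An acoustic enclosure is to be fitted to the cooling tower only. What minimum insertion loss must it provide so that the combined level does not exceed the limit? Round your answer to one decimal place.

6.3 dB

The untreated sources together contribute 10^(86.9/10) + 10^(84.6/10) = 7.782e+08, i.e. 88.91 dB.
The limit corresponds to 10^(91.5/10) = 1.413e+09; subtracting the fixed part leaves 6.344e+08 for the cooling tower, i.e. 88.02 dB.
So the cooling tower must be reduced from 94.3 to 88.02 dB: IL = 6.28 dB.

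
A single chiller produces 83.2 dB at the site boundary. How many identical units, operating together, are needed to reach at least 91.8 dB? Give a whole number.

8

N identical sources give L₁ + 10·log₁₀ N, so require 10·log₁₀ N ≥ 91.8 − 83.2 = 8.6 dB.
N ≥ 10^(8.6/10) = 7.244, so N = 8.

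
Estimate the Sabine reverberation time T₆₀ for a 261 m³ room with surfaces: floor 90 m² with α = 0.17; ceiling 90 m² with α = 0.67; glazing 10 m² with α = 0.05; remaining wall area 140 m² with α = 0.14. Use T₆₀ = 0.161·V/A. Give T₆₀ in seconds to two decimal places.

0.44 s

A = Σ Sᵢαᵢ = 90·0.17 + 90·0.67 + 10·0.05 + 140·0.14 = 95.70 m².
T₆₀ = 0.161 × 261 / 95.70 = 0.439 s.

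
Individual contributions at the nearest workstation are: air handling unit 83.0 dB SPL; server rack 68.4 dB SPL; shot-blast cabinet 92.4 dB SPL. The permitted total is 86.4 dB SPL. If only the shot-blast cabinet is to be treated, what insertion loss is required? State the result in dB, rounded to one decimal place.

8.8 dB

Everything except the shot-blast cabinet sums to 10^(83.0/10) + 10^(68.4/10) = 2.064e+08 in linear terms, 83.15 dB SPL.
To meet 86.4 dB SPL overall, the treated shot-blast cabinet may contribute at most 10^(86.4/10) − 2.064e+08 = 2.301e+08, i.e. 83.62 dB SPL.
So the shot-blast cabinet must be reduced from 92.4 to 83.62 dB SPL: IL = 8.78 dB.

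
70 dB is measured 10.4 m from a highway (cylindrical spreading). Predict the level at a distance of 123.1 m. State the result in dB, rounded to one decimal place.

59.3 dB

Line-source attenuation: ΔL = 10·log₁₀(r₂/r₁) = 10·log₁₀(123.1/10.4) = 10.732 dB.
L₂ = 70 − 10·log₁₀(123.1/10.4) = 70 − 10.732 = 59.27 dB.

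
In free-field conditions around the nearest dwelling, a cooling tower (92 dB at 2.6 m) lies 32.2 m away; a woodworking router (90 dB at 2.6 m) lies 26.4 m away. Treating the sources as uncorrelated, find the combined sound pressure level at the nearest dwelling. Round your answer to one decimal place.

73.0 dB

First find each source's level at the receiver (point-source: −20·log₁₀(r/r_ref)), then combine on an intensity basis.
cooling tower: 92 − 20·log₁₀(32.2/2.6) = 92 − 21.86 = 70.14 dB.
woodworking router: 90 − 20·log₁₀(26.4/2.6) = 90 − 20.13 = 69.87 dB.
Σ 10^(L/10) = 2.003e+07 → L_total = 10·log₁₀(2.003e+07) = 73.02 dB.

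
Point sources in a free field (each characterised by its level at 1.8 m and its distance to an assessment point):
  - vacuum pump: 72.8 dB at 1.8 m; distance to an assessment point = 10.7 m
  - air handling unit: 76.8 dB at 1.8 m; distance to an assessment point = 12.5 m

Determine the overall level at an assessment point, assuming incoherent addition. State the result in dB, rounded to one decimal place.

61.9 dB

Apply inverse-square spreading to bring every level to the receiver, then sum 10^(L/10).
vacuum pump: 72.8 − 20·log₁₀(10.7/1.8) = 72.8 − 15.48 = 57.32 dB.
air handling unit: 76.8 − 20·log₁₀(12.5/1.8) = 76.8 − 16.83 = 59.97 dB.
Σ 10^(L/10) = 1.532e+06 → L_total = 10·log₁₀(1.532e+06) = 61.85 dB.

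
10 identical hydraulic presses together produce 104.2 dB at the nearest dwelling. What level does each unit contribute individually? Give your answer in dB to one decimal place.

For N identical incoherent sources L_total = L₁ + 10·log₁₀ N, so L₁ = 104.2 − 10·log₁₀(10) = 104.2 − 10.000.

94.2 dB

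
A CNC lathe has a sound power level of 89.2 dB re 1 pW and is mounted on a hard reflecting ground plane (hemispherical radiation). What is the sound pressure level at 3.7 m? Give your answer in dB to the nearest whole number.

L_p = L_w − 10·log₁₀(2π·r²) with r = 3.7 m.
2π·r² = 86.02 m², 10·log₁₀ of that is 19.346 dB.
L_p = 89.2 − 19.346 = 69.85 dB.

70 dB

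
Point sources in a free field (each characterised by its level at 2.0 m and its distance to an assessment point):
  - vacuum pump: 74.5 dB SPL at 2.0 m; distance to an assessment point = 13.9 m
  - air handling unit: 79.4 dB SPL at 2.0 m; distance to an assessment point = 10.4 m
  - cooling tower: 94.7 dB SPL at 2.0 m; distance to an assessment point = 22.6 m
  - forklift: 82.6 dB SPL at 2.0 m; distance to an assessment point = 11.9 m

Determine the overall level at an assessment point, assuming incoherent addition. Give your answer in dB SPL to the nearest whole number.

Apply inverse-square spreading to bring every level to the receiver, then sum 10^(L/10).
vacuum pump: 74.5 − 20·log₁₀(13.9/2.0) = 74.5 − 16.84 = 57.66 dB SPL.
air handling unit: 79.4 − 20·log₁₀(10.4/2.0) = 79.4 − 14.32 = 65.08 dB SPL.
cooling tower: 94.7 − 20·log₁₀(22.6/2.0) = 94.7 − 21.06 = 73.64 dB SPL.
forklift: 82.6 − 20·log₁₀(11.9/2.0) = 82.6 − 15.49 = 67.11 dB SPL.
Σ 10^(L/10) = 3.206e+07 → L_total = 10·log₁₀(3.206e+07) = 75.06 dB SPL.

75 dB SPL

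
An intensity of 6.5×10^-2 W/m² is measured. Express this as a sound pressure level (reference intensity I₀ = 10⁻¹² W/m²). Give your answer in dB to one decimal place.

108.1 dB

L = 10·log₁₀(I/I₀) = 10·log₁₀(6.5×10^-2/10⁻¹²) = 10·log₁₀(6.5×10^10).
L = 10·(0.8129 + 10) = 108.13 dB.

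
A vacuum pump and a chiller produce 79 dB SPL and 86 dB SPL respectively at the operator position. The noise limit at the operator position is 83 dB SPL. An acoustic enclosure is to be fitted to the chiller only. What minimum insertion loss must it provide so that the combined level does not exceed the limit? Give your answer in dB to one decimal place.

Fixed contribution from the other source: Σ 10^(L/10) = 10^(79/10) = 7.943e+07 (79.00 dB SPL).
To meet 83 dB SPL overall, the treated chiller may contribute at most 10^(83/10) − 7.943e+07 = 1.201e+08, i.e. 80.80 dB SPL.
Required insertion loss = 86 − 80.80 = 5.20 dB.

5.2 dB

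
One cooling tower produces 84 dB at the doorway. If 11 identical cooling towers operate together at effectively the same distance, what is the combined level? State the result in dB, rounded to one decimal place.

94.4 dB

N identical incoherent sources raise the level by 10·log₁₀ N.
L_total = 84 + 10·log₁₀(11) = 84 + 10.414 = 94.41 dB.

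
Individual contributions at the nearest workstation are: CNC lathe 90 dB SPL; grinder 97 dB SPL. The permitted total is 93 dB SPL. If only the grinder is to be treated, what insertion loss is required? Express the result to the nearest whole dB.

Everything except the grinder sums to 10^(90/10) = 1.000e+09 in linear terms, 90.00 dB SPL.
To meet 93 dB SPL overall, the treated grinder may contribute at most 10^(93/10) − 1.000e+09 = 9.953e+08, i.e. 89.98 dB SPL.
Required insertion loss = 97 − 89.98 = 7.02 dB.

7 dB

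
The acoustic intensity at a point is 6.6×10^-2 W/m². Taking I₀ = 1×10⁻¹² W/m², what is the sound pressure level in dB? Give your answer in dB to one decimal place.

108.2 dB

L = 10·log₁₀(I/I₀) = 10·log₁₀(6.6×10^-2/10⁻¹²) = 10·log₁₀(6.6×10^10).
L = 10·(0.8195 + 10) = 108.20 dB.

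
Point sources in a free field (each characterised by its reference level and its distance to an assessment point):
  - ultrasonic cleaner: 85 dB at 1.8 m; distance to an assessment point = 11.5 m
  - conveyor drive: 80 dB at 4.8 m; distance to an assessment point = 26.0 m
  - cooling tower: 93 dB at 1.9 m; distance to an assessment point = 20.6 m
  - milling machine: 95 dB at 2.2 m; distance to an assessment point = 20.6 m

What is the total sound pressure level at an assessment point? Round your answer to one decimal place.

Propagate each source to the receiver with L = L_ref − 20·log₁₀(r/r_ref), then add intensities.
ultrasonic cleaner: 85 − 20·log₁₀(11.5/1.8) = 85 − 16.11 = 68.89 dB.
conveyor drive: 80 − 20·log₁₀(26.0/4.8) = 80 − 14.67 = 65.33 dB.
cooling tower: 93 − 20·log₁₀(20.6/1.9) = 93 − 20.70 = 72.30 dB.
milling machine: 95 − 20·log₁₀(20.6/2.2) = 95 − 19.43 = 75.57 dB.
Σ 10^(L/10) = 6.420e+07 → L_total = 10·log₁₀(6.420e+07) = 78.08 dB.

78.1 dB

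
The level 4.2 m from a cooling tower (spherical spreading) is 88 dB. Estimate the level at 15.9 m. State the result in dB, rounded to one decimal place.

76.4 dB

Spherical spreading from a point source gives a 20·log₁₀(r₂/r₁) drop.
L₂ = 88 − 20·log₁₀(15.9/4.2) = 88 − 11.563 = 76.44 dB.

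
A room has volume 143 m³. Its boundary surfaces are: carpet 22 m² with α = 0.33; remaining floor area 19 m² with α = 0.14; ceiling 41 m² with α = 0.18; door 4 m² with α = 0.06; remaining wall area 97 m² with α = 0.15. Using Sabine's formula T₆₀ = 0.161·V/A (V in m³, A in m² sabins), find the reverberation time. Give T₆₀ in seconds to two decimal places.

0.72 s

Total absorption A = 22·0.33 + 19·0.14 + 41·0.18 + 4·0.06 + 97·0.15 = 32.09 m² sabins.
T₆₀ = 0.161 × 143 / 32.09 = 0.717 s.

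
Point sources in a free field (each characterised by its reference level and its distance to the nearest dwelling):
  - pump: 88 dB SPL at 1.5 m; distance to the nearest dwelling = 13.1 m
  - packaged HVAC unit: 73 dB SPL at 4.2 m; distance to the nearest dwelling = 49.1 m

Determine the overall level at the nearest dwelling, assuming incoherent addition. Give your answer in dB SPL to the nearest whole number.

69 dB SPL

First find each source's level at the receiver (point-source: −20·log₁₀(r/r_ref)), then combine on an intensity basis.
pump: 88 − 20·log₁₀(13.1/1.5) = 88 − 18.82 = 69.18 dB SPL.
packaged HVAC unit: 73 − 20·log₁₀(49.1/4.2) = 73 − 21.36 = 51.64 dB SPL.
Σ 10^(L/10) = 8.419e+06 → L_total = 10·log₁₀(8.419e+06) = 69.25 dB SPL.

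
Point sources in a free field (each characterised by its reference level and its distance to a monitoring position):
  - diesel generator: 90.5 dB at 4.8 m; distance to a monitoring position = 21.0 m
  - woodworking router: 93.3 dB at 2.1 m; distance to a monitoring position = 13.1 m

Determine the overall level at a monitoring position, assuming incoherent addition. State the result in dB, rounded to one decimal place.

First find each source's level at the receiver (point-source: −20·log₁₀(r/r_ref)), then combine on an intensity basis.
diesel generator: 90.5 − 20·log₁₀(21.0/4.8) = 90.5 − 12.82 = 77.68 dB.
woodworking router: 93.3 − 20·log₁₀(13.1/2.1) = 93.3 − 15.90 = 77.40 dB.
Σ 10^(L/10) = 1.136e+08 → L_total = 10·log₁₀(1.136e+08) = 80.55 dB.

80.6 dB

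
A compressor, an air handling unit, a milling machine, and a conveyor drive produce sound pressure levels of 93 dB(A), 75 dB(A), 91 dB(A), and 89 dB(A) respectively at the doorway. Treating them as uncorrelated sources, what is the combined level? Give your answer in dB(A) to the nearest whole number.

For uncorrelated sources the intensities add, so convert each level to linear form, sum, and take 10·log₁₀ of the total.
Σ 10^(L/10) = 10^(93/10) + 10^(75/10) + 10^(91/10) + 10^(89/10) = 4.080e+09.
L_total = 10·log₁₀(4.080e+09) = 96.11 dB(A).

96 dB(A)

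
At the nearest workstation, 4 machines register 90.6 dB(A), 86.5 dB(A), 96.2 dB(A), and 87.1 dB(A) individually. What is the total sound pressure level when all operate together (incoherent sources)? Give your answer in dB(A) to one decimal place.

For uncorrelated sources the intensities add, so convert each level to linear form, sum, and take 10·log₁₀ of the total.
Σ 10^(L/10) = 10^(90.6/10) + 10^(86.5/10) + 10^(96.2/10) + 10^(87.1/10) = 6.276e+09.
L_total = 10·log₁₀(6.276e+09) = 97.98 dB(A).

98.0 dB(A)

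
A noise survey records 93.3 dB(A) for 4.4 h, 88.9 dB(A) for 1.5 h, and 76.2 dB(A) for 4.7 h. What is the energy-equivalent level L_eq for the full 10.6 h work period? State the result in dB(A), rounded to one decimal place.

90.1 dB(A)

L_eq = 10·log₁₀[(1/T)·Σ tᵢ·10^(Lᵢ/10)] with T = 10.6 h.
Σ tᵢ·10^(Lᵢ/10) = 4.4·10^(93.3/10) + 1.5·10^(88.9/10) + 4.7·10^(76.2/10) = 1.077e+10.
L_eq = 10·log₁₀(1.077e+10/10.6) = 90.07 dB(A).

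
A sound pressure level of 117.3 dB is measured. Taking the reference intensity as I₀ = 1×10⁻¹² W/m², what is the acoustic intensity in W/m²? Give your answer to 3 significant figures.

0.537 W/m²

I/I₀ = 10^(117.3/10) = 5.37e+11, so I = 5.37e+11 × 10⁻¹² W/m².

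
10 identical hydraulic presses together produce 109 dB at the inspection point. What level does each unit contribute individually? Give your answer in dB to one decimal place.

10 equal contributions raise the level by 10·log₁₀ 10 = 10.000 dB, so each unit alone gives 109 − 10.000.

99.0 dB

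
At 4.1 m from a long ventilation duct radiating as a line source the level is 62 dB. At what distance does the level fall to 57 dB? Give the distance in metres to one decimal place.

13.0 m

Line-source spreading drops the level by 10·log₁₀(r₂/r₁); inverting, r₂/r₁ = 10^(ΔL/10).
r₂ = 4.1·10^((62−57)/10) = 4.1·10^(5.0/10) = 12.97 m.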